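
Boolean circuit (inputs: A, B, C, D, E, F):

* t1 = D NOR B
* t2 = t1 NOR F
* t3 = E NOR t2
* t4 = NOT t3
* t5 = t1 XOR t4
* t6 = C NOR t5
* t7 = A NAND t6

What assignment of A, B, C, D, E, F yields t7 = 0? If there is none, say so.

A=1 B=1 C=0 D=1 E=0 F=1

t7 = A NAND t6 must be 0, so both A = 1 and t6 = 1.
t6 = C NOR t5 must be 1, so both C = 0 and t5 = 0.
Check with A=1 B=1 C=0 D=1 E=0 F=1:
t1 = D NOR B = 1 NOR 1 = 0
t2 = t1 NOR F = 0 NOR 1 = 0
t3 = E NOR t2 = 0 NOR 0 = 1
t4 = NOT t3 = NOT 1 = 0
t5 = t1 XOR t4 = 0 XOR 0 = 0
t6 = C NOR t5 = 0 NOR 0 = 1
t7 = A NAND t6 = 1 NAND 1 = 0
So t7 = 0 as required.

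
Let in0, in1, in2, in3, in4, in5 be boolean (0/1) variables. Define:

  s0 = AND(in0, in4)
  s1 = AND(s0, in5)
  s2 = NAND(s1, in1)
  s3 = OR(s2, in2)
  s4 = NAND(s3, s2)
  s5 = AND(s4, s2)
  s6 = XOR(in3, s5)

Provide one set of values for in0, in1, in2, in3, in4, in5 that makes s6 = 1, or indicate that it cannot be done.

s6 = XOR(in3, s5) must be 1, so in3 and s5 differ.
Check with in0=0 in1=0 in2=1 in3=1 in4=0 in5=0:
s0 = AND(in0, in4) = AND(0, 0) = 0
s1 = AND(s0, in5) = AND(0, 0) = 0
s2 = NAND(s1, in1) = NAND(0, 0) = 1
s3 = OR(s2, in2) = OR(1, 1) = 1
s4 = NAND(s3, s2) = NAND(1, 1) = 0
s5 = AND(s4, s2) = AND(0, 1) = 0
s6 = XOR(in3, s5) = XOR(1, 0) = 1
So s6 = 1 as required.

in0=0 in1=0 in2=1 in3=1 in4=0 in5=0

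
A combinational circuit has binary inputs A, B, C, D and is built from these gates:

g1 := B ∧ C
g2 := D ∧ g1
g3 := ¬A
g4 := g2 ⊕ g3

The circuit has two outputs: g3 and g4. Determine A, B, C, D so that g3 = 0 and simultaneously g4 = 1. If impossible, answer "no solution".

Check with A=1, B=1, C=1, D=1:
g1 = B ∧ C = 1 ∧ 1 = 1
g2 = D ∧ g1 = 1 ∧ 1 = 1
g3 = ¬A = ¬1 = 0
g4 = g2 ⊕ g3 = 1 ⊕ 0 = 1
So g3 = 0 and g4 = 1.

A=1, B=1, C=1, D=1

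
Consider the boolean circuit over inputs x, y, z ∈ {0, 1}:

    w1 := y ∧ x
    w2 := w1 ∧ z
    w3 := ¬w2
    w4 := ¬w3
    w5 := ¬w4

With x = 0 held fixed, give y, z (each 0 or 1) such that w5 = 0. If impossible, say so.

no solution exists

With x = 0 fixed, none of the 4 settings of y, z give w5 = 0.
For example, with y=1, z=0:
w1 = y ∧ x = 1 ∧ 0 = 0
w2 = w1 ∧ z = 0 ∧ 0 = 0
w3 = ¬w2 = ¬0 = 1
w4 = ¬w3 = ¬1 = 0
w5 = ¬w4 = ¬0 = 1
giving w5 = 1 ≠ 0.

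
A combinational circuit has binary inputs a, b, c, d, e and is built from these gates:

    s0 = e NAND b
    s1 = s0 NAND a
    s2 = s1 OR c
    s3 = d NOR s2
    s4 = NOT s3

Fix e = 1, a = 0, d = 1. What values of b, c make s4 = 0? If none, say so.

With e = 1, a = 0, d = 1 fixed, none of the 4 settings of b, c give s4 = 0.
For example, with b=1, c=0:
s0 = e NAND b = 1 NAND 1 = 0
s1 = s0 NAND a = 0 NAND 0 = 1
s2 = s1 OR c = 1 OR 0 = 1
s3 = d NOR s2 = 1 NOR 1 = 0
s4 = NOT s3 = NOT 0 = 1
giving s4 = 1 ≠ 0.

no solution exists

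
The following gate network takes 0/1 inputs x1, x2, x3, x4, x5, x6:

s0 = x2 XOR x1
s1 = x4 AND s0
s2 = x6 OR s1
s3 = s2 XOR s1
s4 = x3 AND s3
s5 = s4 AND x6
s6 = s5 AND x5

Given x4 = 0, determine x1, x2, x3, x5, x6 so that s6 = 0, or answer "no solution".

s6 = s5 AND x5 must be 0, so at least one of s5, x5 is 0.
Check with x4 = 0 and x1=0, x2=0, x3=1, x5=1, x6=0:
s0 = x2 XOR x1 = 0 XOR 0 = 0
s1 = x4 AND s0 = 0 AND 0 = 0
s2 = x6 OR s1 = 0 OR 0 = 0
s3 = s2 XOR s1 = 0 XOR 0 = 0
s4 = x3 AND s3 = 1 AND 0 = 0
s5 = s4 AND x6 = 0 AND 0 = 0
s6 = s5 AND x5 = 0 AND 1 = 0
So s6 = 0.

x1=0, x2=0, x3=1, x5=1, x6=0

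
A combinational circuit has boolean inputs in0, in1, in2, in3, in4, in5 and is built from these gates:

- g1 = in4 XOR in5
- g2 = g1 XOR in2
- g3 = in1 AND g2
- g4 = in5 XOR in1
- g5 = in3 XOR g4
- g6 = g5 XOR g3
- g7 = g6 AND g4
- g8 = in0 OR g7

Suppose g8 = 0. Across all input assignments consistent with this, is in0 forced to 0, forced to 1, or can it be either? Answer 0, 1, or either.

0

g8 = in0 OR g7 must be 0, so both in0 = 0 and g7 = 0.
Every assignment with g8 = 0 has in0 = 0; there are 24 such assignment(s).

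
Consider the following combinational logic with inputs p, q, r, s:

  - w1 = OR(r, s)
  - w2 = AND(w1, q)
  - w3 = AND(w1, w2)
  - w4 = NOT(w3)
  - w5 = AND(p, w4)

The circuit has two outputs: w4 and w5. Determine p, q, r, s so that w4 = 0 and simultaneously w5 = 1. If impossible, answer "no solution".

no solution exists

Across all 16 input combinations, none give both w4 = 0 and w5 = 1.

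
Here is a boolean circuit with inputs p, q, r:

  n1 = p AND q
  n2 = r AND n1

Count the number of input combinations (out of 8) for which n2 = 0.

n2 = r AND n1 must be 0, so at least one of r, n1 is 0.
Enumerating the 8 input combinations, 7 give n2 = 0 and 1 give n2 = 1.

7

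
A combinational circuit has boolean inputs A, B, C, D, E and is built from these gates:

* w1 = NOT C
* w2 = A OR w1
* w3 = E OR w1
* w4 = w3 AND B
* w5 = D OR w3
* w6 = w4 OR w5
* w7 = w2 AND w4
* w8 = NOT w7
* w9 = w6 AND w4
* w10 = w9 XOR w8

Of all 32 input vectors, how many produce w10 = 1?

w10 = w9 XOR w8 must be 1, so w9 and w8 differ.
Enumerating the 32 input combinations, 30 give w10 = 1 and 2 give w10 = 0.

30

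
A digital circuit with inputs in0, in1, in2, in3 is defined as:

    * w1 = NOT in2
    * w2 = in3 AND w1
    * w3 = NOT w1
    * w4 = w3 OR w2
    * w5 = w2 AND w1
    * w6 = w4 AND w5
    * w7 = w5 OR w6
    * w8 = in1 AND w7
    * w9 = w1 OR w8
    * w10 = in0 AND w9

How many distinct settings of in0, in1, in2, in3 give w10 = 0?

12

w10 = in0 AND w9 must be 0, so at least one of in0, w9 is 0.
Enumerating the 16 input combinations, 12 give w10 = 0 and 4 give w10 = 1.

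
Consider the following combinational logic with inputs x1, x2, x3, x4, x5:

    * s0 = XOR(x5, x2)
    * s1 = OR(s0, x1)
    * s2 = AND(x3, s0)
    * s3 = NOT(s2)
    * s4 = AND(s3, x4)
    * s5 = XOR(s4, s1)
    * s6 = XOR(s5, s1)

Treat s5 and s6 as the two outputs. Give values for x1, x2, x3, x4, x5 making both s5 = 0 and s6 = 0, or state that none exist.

Check with x1=0, x2=1, x3=0, x4=0, x5=1:
s0 = XOR(x5, x2) = XOR(1, 1) = 0
s1 = OR(s0, x1) = OR(0, 0) = 0
s2 = AND(x3, s0) = AND(0, 0) = 0
s3 = NOT(s2) = NOT 0 = 1
s4 = AND(s3, x4) = AND(1, 0) = 0
s5 = XOR(s4, s1) = XOR(0, 0) = 0
s6 = XOR(s5, s1) = XOR(0, 0) = 0
So s5 = 0 and s6 = 0.

x1=0, x2=1, x3=0, x4=0, x5=1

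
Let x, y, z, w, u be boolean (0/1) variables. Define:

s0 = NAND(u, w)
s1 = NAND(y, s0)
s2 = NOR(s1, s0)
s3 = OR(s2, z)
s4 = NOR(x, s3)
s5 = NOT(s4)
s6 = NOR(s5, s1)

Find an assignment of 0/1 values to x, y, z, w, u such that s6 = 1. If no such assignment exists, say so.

s6 = NOR(s5, s1) must be 1, so both s5 = 0 and s1 = 0.
s5 = NOT(s4) must be 0, so s4 = 1.
Check with x=0, y=1, z=0, w=1, u=0:
s0 = NAND(u, w) = NAND(0, 1) = 1
s1 = NAND(y, s0) = NAND(1, 1) = 0
s2 = NOR(s1, s0) = NOR(0, 1) = 0
s3 = OR(s2, z) = OR(0, 0) = 0
s4 = NOR(x, s3) = NOR(0, 0) = 1
s5 = NOT(s4) = NOT 1 = 0
s6 = NOR(s5, s1) = NOR(0, 0) = 1
So s6 = 1 as required.

x=0, y=1, z=0, w=1, u=0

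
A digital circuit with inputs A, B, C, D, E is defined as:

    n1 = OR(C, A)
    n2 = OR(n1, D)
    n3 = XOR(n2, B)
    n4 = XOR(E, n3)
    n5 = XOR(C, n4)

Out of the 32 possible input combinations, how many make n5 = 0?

n5 = XOR(C, n4) must be 0, so C and n4 are equal.
Enumerating the 32 input combinations, 16 give n5 = 0 and 16 give n5 = 1.

16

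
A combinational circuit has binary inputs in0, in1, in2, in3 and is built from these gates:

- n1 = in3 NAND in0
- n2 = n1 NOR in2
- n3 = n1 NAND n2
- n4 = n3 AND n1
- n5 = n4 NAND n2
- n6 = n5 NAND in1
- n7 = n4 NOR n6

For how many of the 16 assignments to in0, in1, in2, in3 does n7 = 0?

n7 = n4 NOR n6 must be 0, so at least one of n4, n6 is 1.
Enumerating the 16 input combinations, 14 give n7 = 0 and 2 give n7 = 1.

14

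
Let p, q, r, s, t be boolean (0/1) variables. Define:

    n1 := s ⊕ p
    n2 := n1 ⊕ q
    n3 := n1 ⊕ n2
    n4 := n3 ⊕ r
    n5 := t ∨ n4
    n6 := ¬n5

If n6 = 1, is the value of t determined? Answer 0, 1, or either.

n6 = ¬n5 must be 1, so n5 = 0.
n5 = t ∨ n4 must be 0, so both t = 0 and n4 = 0.
Every assignment with n6 = 1 has t = 0; there are 8 such assignment(s).

0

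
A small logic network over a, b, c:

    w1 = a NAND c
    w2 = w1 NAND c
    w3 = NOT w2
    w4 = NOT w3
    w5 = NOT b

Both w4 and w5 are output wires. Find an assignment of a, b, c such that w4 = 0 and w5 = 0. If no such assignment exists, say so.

a=0 b=1 c=1

Check with a=0 b=1 c=1:
w1 = a NAND c = 0 NAND 1 = 1
w2 = w1 NAND c = 1 NAND 1 = 0
w3 = NOT w2 = NOT 0 = 1
w4 = NOT w3 = NOT 1 = 0
w5 = NOT b = NOT 1 = 0
So w4 = 0 and w5 = 0.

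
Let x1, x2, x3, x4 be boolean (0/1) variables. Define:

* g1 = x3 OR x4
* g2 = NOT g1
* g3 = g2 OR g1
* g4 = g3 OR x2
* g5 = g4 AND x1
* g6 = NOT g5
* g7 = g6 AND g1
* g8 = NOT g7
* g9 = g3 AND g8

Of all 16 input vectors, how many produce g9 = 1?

g9 = g3 AND g8 must be 1, so both g3 = 1 and g8 = 1.
g3 = g2 OR g1 must be 1, so at least one of g2, g1 is 1.
Enumerating the 16 input combinations, 10 give g9 = 1 and 6 give g9 = 0.

10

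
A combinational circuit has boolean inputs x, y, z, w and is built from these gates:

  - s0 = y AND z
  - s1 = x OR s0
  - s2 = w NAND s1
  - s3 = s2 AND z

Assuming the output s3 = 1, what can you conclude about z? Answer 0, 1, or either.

1

s3 = s2 AND z must be 1, so both s2 = 1 and z = 1.
s2 = w NAND s1 must be 1, so at least one of w, s1 is 0.
Every assignment with s3 = 1 has z = 1; there are 5 such assignment(s).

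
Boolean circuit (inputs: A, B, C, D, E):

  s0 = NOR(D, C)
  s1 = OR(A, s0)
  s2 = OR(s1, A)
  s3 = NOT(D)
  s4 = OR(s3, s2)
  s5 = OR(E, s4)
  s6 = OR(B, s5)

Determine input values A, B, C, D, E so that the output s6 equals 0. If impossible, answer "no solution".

A=0, B=0, C=0, D=1, E=0

Check with A=0, B=0, C=0, D=1, E=0:
s0 = NOR(D, C) = NOR(1, 0) = 0
s1 = OR(A, s0) = OR(0, 0) = 0
s2 = OR(s1, A) = OR(0, 0) = 0
s3 = NOT(D) = NOT 1 = 0
s4 = OR(s3, s2) = OR(0, 0) = 0
s5 = OR(E, s4) = OR(0, 0) = 0
s6 = OR(B, s5) = OR(0, 0) = 0
So s6 = 0 as required.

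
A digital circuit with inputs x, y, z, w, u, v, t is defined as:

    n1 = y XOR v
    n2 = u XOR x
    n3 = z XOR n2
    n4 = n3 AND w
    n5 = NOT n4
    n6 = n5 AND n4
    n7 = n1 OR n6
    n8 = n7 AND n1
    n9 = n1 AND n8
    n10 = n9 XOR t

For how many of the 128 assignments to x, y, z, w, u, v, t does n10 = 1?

n10 = n9 XOR t must be 1, so n9 and t differ.
Enumerating the 128 input combinations, 64 give n10 = 1 and 64 give n10 = 0.

64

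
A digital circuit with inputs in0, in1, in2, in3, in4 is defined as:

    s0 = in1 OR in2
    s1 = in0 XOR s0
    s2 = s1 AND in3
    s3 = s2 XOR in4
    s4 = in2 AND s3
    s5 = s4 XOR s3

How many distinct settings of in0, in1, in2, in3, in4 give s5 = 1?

8

s5 = s4 XOR s3 must be 1, so s4 and s3 differ.
Enumerating the 32 input combinations, 8 give s5 = 1 and 24 give s5 = 0.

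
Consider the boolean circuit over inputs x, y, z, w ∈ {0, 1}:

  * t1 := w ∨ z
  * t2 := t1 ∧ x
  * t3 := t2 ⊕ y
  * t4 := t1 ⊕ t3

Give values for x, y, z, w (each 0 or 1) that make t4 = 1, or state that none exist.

Check with x=1, y=1, z=0, w=0:
t1 = w ∨ z = 0 ∨ 0 = 0
t2 = t1 ∧ x = 0 ∧ 1 = 0
t3 = t2 ⊕ y = 0 ⊕ 1 = 1
t4 = t1 ⊕ t3 = 0 ⊕ 1 = 1
So t4 = 1 as required.

x=1, y=1, z=0, w=0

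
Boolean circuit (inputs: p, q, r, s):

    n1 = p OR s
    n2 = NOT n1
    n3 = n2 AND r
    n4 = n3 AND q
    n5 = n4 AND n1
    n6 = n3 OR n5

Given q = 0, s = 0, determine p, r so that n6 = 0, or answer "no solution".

p=1, r=1

Check with q = 0, s = 0 and p=1, r=1:
n1 = p OR s = 1 OR 0 = 1
n2 = NOT n1 = NOT 1 = 0
n3 = n2 AND r = 0 AND 1 = 0
n4 = n3 AND q = 0 AND 0 = 0
n5 = n4 AND n1 = 0 AND 1 = 0
n6 = n3 OR n5 = 0 OR 0 = 0
So n6 = 0.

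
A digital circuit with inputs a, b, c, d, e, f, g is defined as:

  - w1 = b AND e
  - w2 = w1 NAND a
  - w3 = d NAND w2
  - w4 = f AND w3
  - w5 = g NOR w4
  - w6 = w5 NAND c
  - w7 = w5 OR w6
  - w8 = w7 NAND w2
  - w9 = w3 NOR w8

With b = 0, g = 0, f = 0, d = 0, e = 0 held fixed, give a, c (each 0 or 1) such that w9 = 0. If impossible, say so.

Check with b = 0, g = 0, f = 0, d = 0, e = 0 and a=1, c=1:
w1 = b AND e = 0 AND 0 = 0
w2 = w1 NAND a = 0 NAND 1 = 1
w3 = d NAND w2 = 0 NAND 1 = 1
w4 = f AND w3 = 0 AND 1 = 0
w5 = g NOR w4 = 0 NOR 0 = 1
w6 = w5 NAND c = 1 NAND 1 = 0
w7 = w5 OR w6 = 1 OR 0 = 1
w8 = w7 NAND w2 = 1 NAND 1 = 0
w9 = w3 NOR w8 = 1 NOR 0 = 0
So w9 = 0.

a=1, c=1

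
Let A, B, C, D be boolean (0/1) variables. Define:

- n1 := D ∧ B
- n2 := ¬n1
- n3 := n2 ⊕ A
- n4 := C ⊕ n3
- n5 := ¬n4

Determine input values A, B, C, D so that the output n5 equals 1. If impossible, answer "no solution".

A=0 B=1 C=0 D=1

Check with A=0 B=1 C=0 D=1:
n1 = D ∧ B = 1 ∧ 1 = 1
n2 = ¬n1 = ¬1 = 0
n3 = n2 ⊕ A = 0 ⊕ 0 = 0
n4 = C ⊕ n3 = 0 ⊕ 0 = 0
n5 = ¬n4 = ¬0 = 1
So n5 = 1 as required.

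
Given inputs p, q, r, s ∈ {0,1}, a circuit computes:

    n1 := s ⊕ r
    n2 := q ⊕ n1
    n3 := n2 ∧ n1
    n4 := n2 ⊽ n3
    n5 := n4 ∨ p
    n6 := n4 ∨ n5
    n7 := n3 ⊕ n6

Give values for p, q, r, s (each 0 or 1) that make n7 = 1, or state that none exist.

Check with p=0, q=0, r=0, s=1:
n1 = s ⊕ r = 1 ⊕ 0 = 1
n2 = q ⊕ n1 = 0 ⊕ 1 = 1
n3 = n2 ∧ n1 = 1 ∧ 1 = 1
n4 = n2 ⊽ n3 = 1 ⊽ 1 = 0
n5 = n4 ∨ p = 0 ∨ 0 = 0
n6 = n4 ∨ n5 = 0 ∨ 0 = 0
n7 = n3 ⊕ n6 = 1 ⊕ 0 = 1
So n7 = 1 as required.

p=0, q=0, r=0, s=1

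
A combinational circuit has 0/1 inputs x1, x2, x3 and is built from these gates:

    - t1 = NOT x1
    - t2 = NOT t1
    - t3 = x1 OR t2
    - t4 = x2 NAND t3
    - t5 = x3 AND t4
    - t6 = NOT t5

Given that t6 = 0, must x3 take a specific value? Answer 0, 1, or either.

t6 = NOT t5 must be 0, so t5 = 1.
t5 = x3 AND t4 must be 1, so both x3 = 1 and t4 = 1.
t4 = x2 NAND t3 must be 1, so at least one of x2, t3 is 0.
Every assignment with t6 = 0 has x3 = 1; there are 3 such assignment(s).
  x1=0, x2=0, x3=1
  x1=0, x2=1, x3=1
  x1=1, x2=0, x3=1

1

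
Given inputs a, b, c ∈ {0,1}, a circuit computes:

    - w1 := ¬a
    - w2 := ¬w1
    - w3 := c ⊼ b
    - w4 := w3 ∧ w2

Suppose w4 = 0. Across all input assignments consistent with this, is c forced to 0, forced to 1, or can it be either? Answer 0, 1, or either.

either

Both values of c occur among assignments with w4 = 0:
  c=0: a=0, b=0, c=0
  c=1: a=0, b=0, c=1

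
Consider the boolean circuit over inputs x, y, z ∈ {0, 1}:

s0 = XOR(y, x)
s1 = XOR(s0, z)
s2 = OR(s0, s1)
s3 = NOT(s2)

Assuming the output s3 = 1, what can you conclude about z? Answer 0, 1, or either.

0

s3 = NOT(s2) must be 1, so s2 = 0.
s2 = OR(s0, s1) must be 0, so both s0 = 0 and s1 = 0.
Every assignment with s3 = 1 has z = 0; there are 2 such assignment(s).
  x=0, y=0, z=0
  x=1, y=1, z=0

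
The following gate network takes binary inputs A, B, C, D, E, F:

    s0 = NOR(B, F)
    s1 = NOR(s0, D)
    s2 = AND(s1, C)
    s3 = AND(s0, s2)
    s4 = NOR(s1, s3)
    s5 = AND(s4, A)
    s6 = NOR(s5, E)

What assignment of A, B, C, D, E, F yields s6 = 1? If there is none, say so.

A=0 B=0 C=0 D=0 E=0 F=0

s6 = NOR(s5, E) must be 1, so both s5 = 0 and E = 0.
Check with A=0 B=0 C=0 D=0 E=0 F=0:
s0 = NOR(B, F) = NOR(0, 0) = 1
s1 = NOR(s0, D) = NOR(1, 0) = 0
s2 = AND(s1, C) = AND(0, 0) = 0
s3 = AND(s0, s2) = AND(1, 0) = 0
s4 = NOR(s1, s3) = NOR(0, 0) = 1
s5 = AND(s4, A) = AND(1, 0) = 0
s6 = NOR(s5, E) = NOR(0, 0) = 1
So s6 = 1 as required.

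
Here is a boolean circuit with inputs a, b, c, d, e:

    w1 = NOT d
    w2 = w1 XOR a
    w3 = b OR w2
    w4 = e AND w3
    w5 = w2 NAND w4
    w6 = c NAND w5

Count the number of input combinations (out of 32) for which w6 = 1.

w6 = c NAND w5 must be 1, so at least one of c, w5 is 0.
Enumerating the 32 input combinations, 20 give w6 = 1 and 12 give w6 = 0.

20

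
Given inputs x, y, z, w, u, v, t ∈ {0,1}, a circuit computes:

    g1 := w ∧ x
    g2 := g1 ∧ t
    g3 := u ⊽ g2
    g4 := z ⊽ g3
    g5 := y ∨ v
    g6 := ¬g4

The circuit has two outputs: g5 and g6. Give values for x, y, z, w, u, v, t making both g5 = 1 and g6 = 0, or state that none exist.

Check with x=1, y=1, z=0, w=1, u=1, v=0, t=0:
g1 = w ∧ x = 1 ∧ 1 = 1
g2 = g1 ∧ t = 1 ∧ 0 = 0
g3 = u ⊽ g2 = 1 ⊽ 0 = 0
g4 = z ⊽ g3 = 0 ⊽ 0 = 1
g5 = y ∨ v = 1 ∨ 0 = 1
g6 = ¬g4 = ¬1 = 0
So g5 = 1 and g6 = 0.

x=1, y=1, z=0, w=1, u=1, v=0, t=0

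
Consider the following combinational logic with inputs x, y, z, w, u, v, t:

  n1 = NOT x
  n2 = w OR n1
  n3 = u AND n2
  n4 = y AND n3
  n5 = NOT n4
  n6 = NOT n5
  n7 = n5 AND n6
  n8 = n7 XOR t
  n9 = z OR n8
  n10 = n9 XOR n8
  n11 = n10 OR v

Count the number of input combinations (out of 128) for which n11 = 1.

n11 = n10 OR v must be 1, so at least one of n10, v is 1.
Enumerating the 128 input combinations, 80 give n11 = 1 and 48 give n11 = 0.

80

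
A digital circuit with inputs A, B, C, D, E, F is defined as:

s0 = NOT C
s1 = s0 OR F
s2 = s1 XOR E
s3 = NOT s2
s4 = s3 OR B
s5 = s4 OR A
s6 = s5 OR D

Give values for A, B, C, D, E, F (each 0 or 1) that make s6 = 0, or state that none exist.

A=0, B=0, C=1, D=0, E=0, F=1

s6 = s5 OR D must be 0, so both s5 = 0 and D = 0.
s5 = s4 OR A must be 0, so both s4 = 0 and A = 0.
Check with A=0, B=0, C=1, D=0, E=0, F=1:
s0 = NOT C = NOT 1 = 0
s1 = s0 OR F = 0 OR 1 = 1
s2 = s1 XOR E = 1 XOR 0 = 1
s3 = NOT s2 = NOT 1 = 0
s4 = s3 OR B = 0 OR 0 = 0
s5 = s4 OR A = 0 OR 0 = 0
s6 = s5 OR D = 0 OR 0 = 0
So s6 = 0 as required.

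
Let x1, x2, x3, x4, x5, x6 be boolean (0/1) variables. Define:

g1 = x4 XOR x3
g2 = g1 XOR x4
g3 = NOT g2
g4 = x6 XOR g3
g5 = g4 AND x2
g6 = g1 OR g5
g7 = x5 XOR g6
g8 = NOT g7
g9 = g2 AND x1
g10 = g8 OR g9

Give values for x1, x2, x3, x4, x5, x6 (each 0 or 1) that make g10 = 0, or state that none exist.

x1=1 x2=1 x3=0 x4=1 x5=0 x6=0

g10 = g8 OR g9 must be 0, so both g8 = 0 and g9 = 0.
Check with x1=1 x2=1 x3=0 x4=1 x5=0 x6=0:
g1 = x4 XOR x3 = 1 XOR 0 = 1
g2 = g1 XOR x4 = 1 XOR 1 = 0
g3 = NOT g2 = NOT 0 = 1
g4 = x6 XOR g3 = 0 XOR 1 = 1
g5 = g4 AND x2 = 1 AND 1 = 1
g6 = g1 OR g5 = 1 OR 1 = 1
g7 = x5 XOR g6 = 0 XOR 1 = 1
g8 = NOT g7 = NOT 1 = 0
g9 = g2 AND x1 = 0 AND 1 = 0
g10 = g8 OR g9 = 0 OR 0 = 0
So g10 = 0 as required.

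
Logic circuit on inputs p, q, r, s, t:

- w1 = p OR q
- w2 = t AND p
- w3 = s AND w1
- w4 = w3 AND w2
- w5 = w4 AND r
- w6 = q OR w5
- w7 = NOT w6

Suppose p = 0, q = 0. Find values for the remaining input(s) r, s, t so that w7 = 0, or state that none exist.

no solution exists

With p = 0, q = 0 fixed, none of the 8 settings of r, s, t give w7 = 0.
For example, with r=0, s=1, t=0:
w1 = p OR q = 0 OR 0 = 0
w2 = t AND p = 0 AND 0 = 0
w3 = s AND w1 = 1 AND 0 = 0
w4 = w3 AND w2 = 0 AND 0 = 0
w5 = w4 AND r = 0 AND 0 = 0
w6 = q OR w5 = 0 OR 0 = 0
w7 = NOT w6 = NOT 0 = 1
giving w7 = 1 ≠ 0.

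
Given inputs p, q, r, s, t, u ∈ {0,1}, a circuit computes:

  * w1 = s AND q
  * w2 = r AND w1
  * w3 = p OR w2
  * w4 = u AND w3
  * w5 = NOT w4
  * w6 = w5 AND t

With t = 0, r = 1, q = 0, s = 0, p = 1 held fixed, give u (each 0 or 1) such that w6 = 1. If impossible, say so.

no solution exists

With t = 0, r = 1, q = 0, s = 0, p = 1 fixed, none of the 2 settings of u give w6 = 1.
For example, with u=1:
w1 = s AND q = 0 AND 0 = 0
w2 = r AND w1 = 1 AND 0 = 0
w3 = p OR w2 = 1 OR 0 = 1
w4 = u AND w3 = 1 AND 1 = 1
w5 = NOT w4 = NOT 1 = 0
w6 = w5 AND t = 0 AND 0 = 0
giving w6 = 0 ≠ 1.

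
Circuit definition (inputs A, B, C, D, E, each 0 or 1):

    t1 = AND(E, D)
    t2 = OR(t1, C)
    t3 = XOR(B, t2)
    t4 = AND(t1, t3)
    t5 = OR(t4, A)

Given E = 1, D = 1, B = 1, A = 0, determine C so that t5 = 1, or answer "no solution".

no solution exists

With E = 1, D = 1, B = 1, A = 0 fixed, none of the 2 settings of C give t5 = 1.
For example, with C=0:
t1 = AND(E, D) = AND(1, 1) = 1
t2 = OR(t1, C) = OR(1, 0) = 1
t3 = XOR(B, t2) = XOR(1, 1) = 0
t4 = AND(t1, t3) = AND(1, 0) = 0
t5 = OR(t4, A) = OR(0, 0) = 0
giving t5 = 0 ≠ 1.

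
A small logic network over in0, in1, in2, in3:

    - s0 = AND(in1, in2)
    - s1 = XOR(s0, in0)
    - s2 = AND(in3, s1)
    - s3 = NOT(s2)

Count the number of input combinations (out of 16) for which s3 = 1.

12

s3 = NOT(s2) must be 1, so s2 = 0.
s2 = AND(in3, s1) must be 0, so at least one of in3, s1 is 0.
Enumerating the 16 input combinations, 12 give s3 = 1 and 4 give s3 = 0.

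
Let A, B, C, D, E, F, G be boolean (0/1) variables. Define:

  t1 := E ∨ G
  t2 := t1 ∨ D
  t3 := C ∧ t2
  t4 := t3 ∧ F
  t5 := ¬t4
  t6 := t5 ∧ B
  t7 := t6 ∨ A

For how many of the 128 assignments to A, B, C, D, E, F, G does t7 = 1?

t7 = t6 ∨ A must be 1, so at least one of t6, A is 1.
Enumerating the 128 input combinations, 89 give t7 = 1 and 39 give t7 = 0.

89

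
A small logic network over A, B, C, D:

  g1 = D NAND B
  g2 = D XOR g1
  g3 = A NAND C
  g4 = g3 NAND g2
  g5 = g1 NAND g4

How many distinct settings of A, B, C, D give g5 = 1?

10

g5 = g1 NAND g4 must be 1, so at least one of g1, g4 is 0.
Enumerating the 16 input combinations, 10 give g5 = 1 and 6 give g5 = 0.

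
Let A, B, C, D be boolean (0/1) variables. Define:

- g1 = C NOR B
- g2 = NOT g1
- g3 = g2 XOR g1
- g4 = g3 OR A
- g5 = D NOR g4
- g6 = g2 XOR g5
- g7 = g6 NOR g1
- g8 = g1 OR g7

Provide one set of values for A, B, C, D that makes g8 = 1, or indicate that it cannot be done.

A=0, B=0, C=0, D=0

g8 = g1 OR g7 must be 1, so at least one of g1, g7 is 1.
Check with A=0, B=0, C=0, D=0:
g1 = C NOR B = 0 NOR 0 = 1
g2 = NOT g1 = NOT 1 = 0
g3 = g2 XOR g1 = 0 XOR 1 = 1
g4 = g3 OR A = 1 OR 0 = 1
g5 = D NOR g4 = 0 NOR 1 = 0
g6 = g2 XOR g5 = 0 XOR 0 = 0
g7 = g6 NOR g1 = 0 NOR 1 = 0
g8 = g1 OR g7 = 1 OR 0 = 1
So g8 = 1 as required.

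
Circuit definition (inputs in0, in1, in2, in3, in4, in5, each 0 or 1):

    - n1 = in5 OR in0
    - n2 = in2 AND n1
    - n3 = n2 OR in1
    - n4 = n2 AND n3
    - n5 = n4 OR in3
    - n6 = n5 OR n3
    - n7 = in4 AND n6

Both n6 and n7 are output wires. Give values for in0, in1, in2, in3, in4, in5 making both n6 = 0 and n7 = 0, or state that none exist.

in0=1, in1=0, in2=0, in3=0, in4=1, in5=1

Check with in0=1, in1=0, in2=0, in3=0, in4=1, in5=1:
n1 = in5 OR in0 = 1 OR 1 = 1
n2 = in2 AND n1 = 0 AND 1 = 0
n3 = n2 OR in1 = 0 OR 0 = 0
n4 = n2 AND n3 = 0 AND 0 = 0
n5 = n4 OR in3 = 0 OR 0 = 0
n6 = n5 OR n3 = 0 OR 0 = 0
n7 = in4 AND n6 = 1 AND 0 = 0
So n6 = 0 and n7 = 0.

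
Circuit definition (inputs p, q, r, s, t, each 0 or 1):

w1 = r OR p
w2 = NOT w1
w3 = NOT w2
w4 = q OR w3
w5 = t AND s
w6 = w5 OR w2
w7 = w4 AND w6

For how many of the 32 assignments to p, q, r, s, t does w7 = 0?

w7 = w4 AND w6 must be 0, so at least one of w4, w6 is 0.
Enumerating the 32 input combinations, 22 give w7 = 0 and 10 give w7 = 1.

22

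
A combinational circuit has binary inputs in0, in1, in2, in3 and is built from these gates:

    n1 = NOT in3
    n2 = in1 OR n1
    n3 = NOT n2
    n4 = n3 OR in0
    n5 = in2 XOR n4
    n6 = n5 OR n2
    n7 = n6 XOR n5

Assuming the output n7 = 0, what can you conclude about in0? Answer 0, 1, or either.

either

Both values of in0 occur among assignments with n7 = 0:
  in0=0: in0=0, in1=0, in2=0, in3=1
  in0=1: in0=1, in1=0, in2=0, in3=0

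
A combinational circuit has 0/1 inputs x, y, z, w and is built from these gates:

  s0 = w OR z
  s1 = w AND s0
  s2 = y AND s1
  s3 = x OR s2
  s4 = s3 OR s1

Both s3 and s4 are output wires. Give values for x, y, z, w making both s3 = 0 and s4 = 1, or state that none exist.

x=0 y=0 z=1 w=1

Check with x=0 y=0 z=1 w=1:
s0 = w OR z = 1 OR 1 = 1
s1 = w AND s0 = 1 AND 1 = 1
s2 = y AND s1 = 0 AND 1 = 0
s3 = x OR s2 = 0 OR 0 = 0
s4 = s3 OR s1 = 0 OR 1 = 1
So s3 = 0 and s4 = 1.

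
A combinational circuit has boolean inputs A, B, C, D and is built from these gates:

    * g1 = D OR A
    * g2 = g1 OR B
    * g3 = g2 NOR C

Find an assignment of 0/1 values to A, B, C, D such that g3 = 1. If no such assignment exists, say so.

Check with A=0, B=0, C=0, D=0:
g1 = D OR A = 0 OR 0 = 0
g2 = g1 OR B = 0 OR 0 = 0
g3 = g2 NOR C = 0 NOR 0 = 1
So g3 = 1 as required.

A=0, B=0, C=0, D=0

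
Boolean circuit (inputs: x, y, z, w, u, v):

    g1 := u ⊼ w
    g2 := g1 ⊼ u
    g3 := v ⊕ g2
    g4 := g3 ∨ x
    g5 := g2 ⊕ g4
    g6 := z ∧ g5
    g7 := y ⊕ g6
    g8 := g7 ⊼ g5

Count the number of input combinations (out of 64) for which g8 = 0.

g8 = g7 ⊼ g5 must be 0, so both g7 = 1 and g5 = 1.
g7 = y ⊕ g6 must be 1, so y and g6 differ.
g5 = g2 ⊕ g4 must be 1, so g2 and g4 differ.
Enumerating the 64 input combinations, 12 give g8 = 0 and 52 give g8 = 1.

12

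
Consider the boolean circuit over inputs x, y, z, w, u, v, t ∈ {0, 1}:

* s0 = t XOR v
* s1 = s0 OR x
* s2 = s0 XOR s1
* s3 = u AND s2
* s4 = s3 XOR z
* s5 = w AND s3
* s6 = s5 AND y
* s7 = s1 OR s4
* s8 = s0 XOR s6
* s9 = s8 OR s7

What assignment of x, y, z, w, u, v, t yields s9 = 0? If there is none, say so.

s9 = s8 OR s7 must be 0, so both s8 = 0 and s7 = 0.
s8 = s0 XOR s6 must be 0, so s0 and s6 are equal.
s7 = s1 OR s4 must be 0, so both s1 = 0 and s4 = 0.
Check with x=0, y=1, z=0, w=1, u=0, v=0, t=0:
s0 = t XOR v = 0 XOR 0 = 0
s1 = s0 OR x = 0 OR 0 = 0
s2 = s0 XOR s1 = 0 XOR 0 = 0
s3 = u AND s2 = 0 AND 0 = 0
s4 = s3 XOR z = 0 XOR 0 = 0
s5 = w AND s3 = 1 AND 0 = 0
s6 = s5 AND y = 0 AND 1 = 0
s7 = s1 OR s4 = 0 OR 0 = 0
s8 = s0 XOR s6 = 0 XOR 0 = 0
s9 = s8 OR s7 = 0 OR 0 = 0
So s9 = 0 as required.

x=0, y=1, z=0, w=1, u=0, v=0, t=0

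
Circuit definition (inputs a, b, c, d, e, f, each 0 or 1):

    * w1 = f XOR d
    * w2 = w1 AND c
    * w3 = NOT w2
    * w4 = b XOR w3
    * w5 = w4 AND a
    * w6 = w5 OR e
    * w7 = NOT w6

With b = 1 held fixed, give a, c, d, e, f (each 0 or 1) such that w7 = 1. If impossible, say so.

w7 = NOT w6 must be 1, so w6 = 0.
w6 = w5 OR e must be 0, so both w5 = 0 and e = 0.
Check with b = 1 and a=1, c=0, d=1, e=0, f=0:
w1 = f XOR d = 0 XOR 1 = 1
w2 = w1 AND c = 1 AND 0 = 0
w3 = NOT w2 = NOT 0 = 1
w4 = b XOR w3 = 1 XOR 1 = 0
w5 = w4 AND a = 0 AND 1 = 0
w6 = w5 OR e = 0 OR 0 = 0
w7 = NOT w6 = NOT 0 = 1
So w7 = 1.

a=1 c=0 d=1 e=0 f=0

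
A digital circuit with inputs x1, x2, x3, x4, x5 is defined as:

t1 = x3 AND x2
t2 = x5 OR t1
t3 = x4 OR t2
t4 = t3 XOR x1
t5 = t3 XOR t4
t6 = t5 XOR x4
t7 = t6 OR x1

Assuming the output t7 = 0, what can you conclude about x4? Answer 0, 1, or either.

0

t7 = t6 OR x1 must be 0, so both t6 = 0 and x1 = 0.
t6 = t5 XOR x4 must be 0, so t5 and x4 are equal.
Every assignment with t7 = 0 has x4 = 0; there are 8 such assignment(s).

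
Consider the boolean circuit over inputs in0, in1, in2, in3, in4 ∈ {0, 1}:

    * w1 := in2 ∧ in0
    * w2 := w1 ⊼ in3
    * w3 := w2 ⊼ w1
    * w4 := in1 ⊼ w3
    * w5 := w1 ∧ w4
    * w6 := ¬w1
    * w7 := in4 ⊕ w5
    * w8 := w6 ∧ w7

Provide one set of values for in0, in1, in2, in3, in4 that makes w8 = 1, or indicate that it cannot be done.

in0=0, in1=0, in2=1, in3=1, in4=1

Check with in0=0, in1=0, in2=1, in3=1, in4=1:
w1 = in2 ∧ in0 = 1 ∧ 0 = 0
w2 = w1 ⊼ in3 = 0 ⊼ 1 = 1
w3 = w2 ⊼ w1 = 1 ⊼ 0 = 1
w4 = in1 ⊼ w3 = 0 ⊼ 1 = 1
w5 = w1 ∧ w4 = 0 ∧ 1 = 0
w6 = ¬w1 = ¬0 = 1
w7 = in4 ⊕ w5 = 1 ⊕ 0 = 1
w8 = w6 ∧ w7 = 1 ∧ 1 = 1
So w8 = 1 as required.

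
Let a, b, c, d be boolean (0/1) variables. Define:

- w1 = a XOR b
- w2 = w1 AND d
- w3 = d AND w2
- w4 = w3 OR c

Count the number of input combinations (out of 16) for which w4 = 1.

w4 = w3 OR c must be 1, so at least one of w3, c is 1.
Enumerating the 16 input combinations, 10 give w4 = 1 and 6 give w4 = 0.

10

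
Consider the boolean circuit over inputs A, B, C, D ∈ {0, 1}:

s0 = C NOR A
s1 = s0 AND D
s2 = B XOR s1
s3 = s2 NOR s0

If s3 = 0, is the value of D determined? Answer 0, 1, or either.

either

Both values of D occur among assignments with s3 = 0:
  D=0: A=0, B=0, C=0, D=0
  D=1: A=0, B=0, C=0, D=1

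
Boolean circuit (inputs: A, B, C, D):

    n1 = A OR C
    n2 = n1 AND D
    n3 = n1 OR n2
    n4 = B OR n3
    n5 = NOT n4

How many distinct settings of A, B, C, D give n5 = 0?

n5 = NOT n4 must be 0, so n4 = 1.
n4 = B OR n3 must be 1, so at least one of B, n3 is 1.
Enumerating the 16 input combinations, 14 give n5 = 0 and 2 give n5 = 1.

14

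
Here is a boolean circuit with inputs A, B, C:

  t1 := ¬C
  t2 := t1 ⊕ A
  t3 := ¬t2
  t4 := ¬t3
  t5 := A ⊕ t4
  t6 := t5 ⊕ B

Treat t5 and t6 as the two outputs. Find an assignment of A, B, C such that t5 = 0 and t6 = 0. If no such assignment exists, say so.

A=1, B=0, C=1

Check with A=1, B=0, C=1:
t1 = ¬C = ¬1 = 0
t2 = t1 ⊕ A = 0 ⊕ 1 = 1
t3 = ¬t2 = ¬1 = 0
t4 = ¬t3 = ¬0 = 1
t5 = A ⊕ t4 = 1 ⊕ 1 = 0
t6 = t5 ⊕ B = 0 ⊕ 0 = 0
So t5 = 0 and t6 = 0.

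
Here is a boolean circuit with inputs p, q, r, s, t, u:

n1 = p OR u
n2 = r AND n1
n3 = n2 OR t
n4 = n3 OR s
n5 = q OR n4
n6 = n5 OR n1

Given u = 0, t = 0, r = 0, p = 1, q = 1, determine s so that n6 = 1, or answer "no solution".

s=1

n6 = n5 OR n1 must be 1, so at least one of n5, n1 is 1.
Check with u = 0, t = 0, r = 0, p = 1, q = 1 and s=1:
n1 = p OR u = 1 OR 0 = 1
n2 = r AND n1 = 0 AND 1 = 0
n3 = n2 OR t = 0 OR 0 = 0
n4 = n3 OR s = 0 OR 1 = 1
n5 = q OR n4 = 1 OR 1 = 1
n6 = n5 OR n1 = 1 OR 1 = 1
So n6 = 1.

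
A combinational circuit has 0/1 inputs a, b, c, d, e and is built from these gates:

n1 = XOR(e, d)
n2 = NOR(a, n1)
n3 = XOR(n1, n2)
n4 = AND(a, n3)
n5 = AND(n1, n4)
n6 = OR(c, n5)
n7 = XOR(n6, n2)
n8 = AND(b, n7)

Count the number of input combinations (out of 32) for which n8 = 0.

n8 = AND(b, n7) must be 0, so at least one of b, n7 is 0.
Enumerating the 32 input combinations, 22 give n8 = 0 and 10 give n8 = 1.

22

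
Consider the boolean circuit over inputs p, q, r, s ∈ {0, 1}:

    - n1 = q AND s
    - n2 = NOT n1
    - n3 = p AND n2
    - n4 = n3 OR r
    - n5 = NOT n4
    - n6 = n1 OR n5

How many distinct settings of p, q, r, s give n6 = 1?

7

n6 = n1 OR n5 must be 1, so at least one of n1, n5 is 1.
Enumerating the 16 input combinations, 7 give n6 = 1 and 9 give n6 = 0.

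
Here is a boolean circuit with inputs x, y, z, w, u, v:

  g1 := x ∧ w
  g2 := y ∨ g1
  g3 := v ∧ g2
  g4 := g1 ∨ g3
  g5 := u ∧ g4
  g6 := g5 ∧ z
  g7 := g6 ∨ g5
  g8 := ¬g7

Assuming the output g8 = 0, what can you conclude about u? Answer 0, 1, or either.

1

g8 = ¬g7 must be 0, so g7 = 1.
Every assignment with g8 = 0 has u = 1; there are 14 such assignment(s).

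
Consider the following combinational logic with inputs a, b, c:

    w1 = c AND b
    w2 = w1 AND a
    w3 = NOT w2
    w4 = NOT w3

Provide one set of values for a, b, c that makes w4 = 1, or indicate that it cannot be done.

Check with a=1, b=1, c=1:
w1 = c AND b = 1 AND 1 = 1
w2 = w1 AND a = 1 AND 1 = 1
w3 = NOT w2 = NOT 1 = 0
w4 = NOT w3 = NOT 0 = 1
So w4 = 1 as required.

a=1, b=1, c=1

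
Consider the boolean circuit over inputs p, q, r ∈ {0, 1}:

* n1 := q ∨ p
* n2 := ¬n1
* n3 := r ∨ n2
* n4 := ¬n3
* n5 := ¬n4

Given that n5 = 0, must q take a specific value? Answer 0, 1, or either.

either

Both values of q occur among assignments with n5 = 0:
  q=0: p=1, q=0, r=0
  q=1: p=0, q=1, r=0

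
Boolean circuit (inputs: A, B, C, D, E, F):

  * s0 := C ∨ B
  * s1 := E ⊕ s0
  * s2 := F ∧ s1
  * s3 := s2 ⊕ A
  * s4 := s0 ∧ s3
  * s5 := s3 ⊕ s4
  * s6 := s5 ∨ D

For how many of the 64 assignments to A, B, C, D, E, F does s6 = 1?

s6 = s5 ∨ D must be 1, so at least one of s5, D is 1.
Enumerating the 64 input combinations, 36 give s6 = 1 and 28 give s6 = 0.

36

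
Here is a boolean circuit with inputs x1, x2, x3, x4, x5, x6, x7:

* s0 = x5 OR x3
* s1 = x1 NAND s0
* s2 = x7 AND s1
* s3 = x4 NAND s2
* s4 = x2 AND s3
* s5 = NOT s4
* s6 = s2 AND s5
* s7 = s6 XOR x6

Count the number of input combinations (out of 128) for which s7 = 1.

s7 = s6 XOR x6 must be 1, so s6 and x6 differ.
Enumerating the 128 input combinations, 64 give s7 = 1 and 64 give s7 = 0.

64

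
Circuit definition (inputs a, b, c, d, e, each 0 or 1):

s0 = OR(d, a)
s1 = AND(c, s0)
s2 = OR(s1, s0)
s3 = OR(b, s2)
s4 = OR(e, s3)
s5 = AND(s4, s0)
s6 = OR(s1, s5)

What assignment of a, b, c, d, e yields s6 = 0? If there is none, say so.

s6 = OR(s1, s5) must be 0, so both s1 = 0 and s5 = 0.
s1 = AND(c, s0) must be 0, so at least one of c, s0 is 0.
Check with a=0 b=1 c=1 d=0 e=0:
s0 = OR(d, a) = OR(0, 0) = 0
s1 = AND(c, s0) = AND(1, 0) = 0
s2 = OR(s1, s0) = OR(0, 0) = 0
s3 = OR(b, s2) = OR(1, 0) = 1
s4 = OR(e, s3) = OR(0, 1) = 1
s5 = AND(s4, s0) = AND(1, 0) = 0
s6 = OR(s1, s5) = OR(0, 0) = 0
So s6 = 0 as required.

a=0 b=1 c=1 d=0 e=0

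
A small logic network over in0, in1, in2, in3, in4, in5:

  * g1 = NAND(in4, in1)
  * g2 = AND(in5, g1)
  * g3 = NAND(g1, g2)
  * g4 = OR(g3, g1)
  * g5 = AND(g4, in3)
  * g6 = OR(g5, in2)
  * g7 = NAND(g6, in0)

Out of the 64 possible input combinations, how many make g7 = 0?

24

g7 = NAND(g6, in0) must be 0, so both g6 = 1 and in0 = 1.
g6 = OR(g5, in2) must be 1, so at least one of g5, in2 is 1.
Enumerating the 64 input combinations, 24 give g7 = 0 and 40 give g7 = 1.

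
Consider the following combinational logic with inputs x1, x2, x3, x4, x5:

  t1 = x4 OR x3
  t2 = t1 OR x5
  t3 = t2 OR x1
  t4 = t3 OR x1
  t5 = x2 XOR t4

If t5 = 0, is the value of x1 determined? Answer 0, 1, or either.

either

Both values of x1 occur among assignments with t5 = 0:
  x1=0: x1=0, x2=0, x3=0, x4=0, x5=0
  x1=1: x1=1, x2=1, x3=0, x4=0, x5=0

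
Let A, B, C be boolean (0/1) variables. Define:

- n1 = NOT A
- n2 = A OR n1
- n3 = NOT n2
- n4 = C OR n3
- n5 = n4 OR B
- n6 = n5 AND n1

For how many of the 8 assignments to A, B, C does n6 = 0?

5

n6 = n5 AND n1 must be 0, so at least one of n5, n1 is 0.
Enumerating the 8 input combinations, 5 give n6 = 0 and 3 give n6 = 1.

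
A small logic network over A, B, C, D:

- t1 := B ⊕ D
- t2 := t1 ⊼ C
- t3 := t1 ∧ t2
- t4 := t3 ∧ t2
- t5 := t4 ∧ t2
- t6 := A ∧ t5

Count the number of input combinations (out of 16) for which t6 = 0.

t6 = A ∧ t5 must be 0, so at least one of A, t5 is 0.
Enumerating the 16 input combinations, 14 give t6 = 0 and 2 give t6 = 1.

14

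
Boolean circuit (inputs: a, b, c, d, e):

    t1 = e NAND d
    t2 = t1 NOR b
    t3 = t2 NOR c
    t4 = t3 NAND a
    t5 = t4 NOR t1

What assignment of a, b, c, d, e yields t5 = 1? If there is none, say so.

a=1, b=1, c=0, d=1, e=1

Check with a=1, b=1, c=0, d=1, e=1:
t1 = e NAND d = 1 NAND 1 = 0
t2 = t1 NOR b = 0 NOR 1 = 0
t3 = t2 NOR c = 0 NOR 0 = 1
t4 = t3 NAND a = 1 NAND 1 = 0
t5 = t4 NOR t1 = 0 NOR 0 = 1
So t5 = 1 as required.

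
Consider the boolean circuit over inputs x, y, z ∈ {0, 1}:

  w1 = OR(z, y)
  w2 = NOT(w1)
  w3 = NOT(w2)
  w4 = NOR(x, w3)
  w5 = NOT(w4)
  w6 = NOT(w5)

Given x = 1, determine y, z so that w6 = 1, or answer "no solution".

no solution exists

With x = 1 fixed, none of the 4 settings of y, z give w6 = 1.
For example, with y=0, z=0:
w1 = OR(z, y) = OR(0, 0) = 0
w2 = NOT(w1) = NOT 0 = 1
w3 = NOT(w2) = NOT 1 = 0
w4 = NOR(x, w3) = NOR(1, 0) = 0
w5 = NOT(w4) = NOT 0 = 1
w6 = NOT(w5) = NOT 1 = 0
giving w6 = 0 ≠ 1.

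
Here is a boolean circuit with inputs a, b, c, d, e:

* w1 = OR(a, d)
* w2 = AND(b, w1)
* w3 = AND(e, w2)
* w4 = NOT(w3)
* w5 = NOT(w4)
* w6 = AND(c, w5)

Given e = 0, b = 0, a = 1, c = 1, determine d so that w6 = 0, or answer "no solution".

w6 = AND(c, w5) must be 0, so at least one of c, w5 is 0.
Check with e = 0, b = 0, a = 1, c = 1 and d=1:
w1 = OR(a, d) = OR(1, 1) = 1
w2 = AND(b, w1) = AND(0, 1) = 0
w3 = AND(e, w2) = AND(0, 0) = 0
w4 = NOT(w3) = NOT 0 = 1
w5 = NOT(w4) = NOT 1 = 0
w6 = AND(c, w5) = AND(1, 0) = 0
So w6 = 0.

d=1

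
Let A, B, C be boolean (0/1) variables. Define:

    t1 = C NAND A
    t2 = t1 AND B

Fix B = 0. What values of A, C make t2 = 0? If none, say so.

Check with B = 0 and A=0, C=0:
t1 = C NAND A = 0 NAND 0 = 1
t2 = t1 AND B = 1 AND 0 = 0
So t2 = 0.

A=0, C=0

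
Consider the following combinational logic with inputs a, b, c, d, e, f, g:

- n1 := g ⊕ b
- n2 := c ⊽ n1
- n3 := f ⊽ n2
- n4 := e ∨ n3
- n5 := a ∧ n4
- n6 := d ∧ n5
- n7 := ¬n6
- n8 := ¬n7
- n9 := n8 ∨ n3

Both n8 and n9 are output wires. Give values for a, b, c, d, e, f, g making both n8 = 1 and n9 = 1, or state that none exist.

a=1, b=0, c=0, d=1, e=1, f=1, g=0

Check with a=1, b=0, c=0, d=1, e=1, f=1, g=0:
n1 = g ⊕ b = 0 ⊕ 0 = 0
n2 = c ⊽ n1 = 0 ⊽ 0 = 1
n3 = f ⊽ n2 = 1 ⊽ 1 = 0
n4 = e ∨ n3 = 1 ∨ 0 = 1
n5 = a ∧ n4 = 1 ∧ 1 = 1
n6 = d ∧ n5 = 1 ∧ 1 = 1
n7 = ¬n6 = ¬1 = 0
n8 = ¬n7 = ¬0 = 1
n9 = n8 ∨ n3 = 1 ∨ 0 = 1
So n8 = 1 and n9 = 1.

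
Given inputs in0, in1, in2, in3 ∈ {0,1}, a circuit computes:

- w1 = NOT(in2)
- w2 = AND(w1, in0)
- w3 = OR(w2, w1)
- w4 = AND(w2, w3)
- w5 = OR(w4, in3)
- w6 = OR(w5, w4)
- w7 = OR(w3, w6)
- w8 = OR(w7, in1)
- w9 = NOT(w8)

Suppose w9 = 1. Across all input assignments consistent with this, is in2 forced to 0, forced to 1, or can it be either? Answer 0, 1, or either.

w9 = NOT(w8) must be 1, so w8 = 0.
Every assignment with w9 = 1 has in2 = 1; there are 2 such assignment(s).
  in0=0, in1=0, in2=1, in3=0
  in0=1, in1=0, in2=1, in3=0

1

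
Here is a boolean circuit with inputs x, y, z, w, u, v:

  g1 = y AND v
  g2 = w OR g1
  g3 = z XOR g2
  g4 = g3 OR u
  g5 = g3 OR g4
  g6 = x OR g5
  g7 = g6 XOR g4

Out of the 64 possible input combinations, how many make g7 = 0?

56

g7 = g6 XOR g4 must be 0, so g6 and g4 are equal.
Enumerating the 64 input combinations, 56 give g7 = 0 and 8 give g7 = 1.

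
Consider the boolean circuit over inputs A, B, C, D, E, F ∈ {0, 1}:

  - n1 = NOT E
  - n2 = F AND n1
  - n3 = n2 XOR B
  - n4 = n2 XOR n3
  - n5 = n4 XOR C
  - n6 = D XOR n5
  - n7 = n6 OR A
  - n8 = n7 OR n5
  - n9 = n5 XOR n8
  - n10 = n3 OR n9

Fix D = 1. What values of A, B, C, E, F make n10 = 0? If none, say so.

A=1, B=0, C=1, E=0, F=0

n10 = n3 OR n9 must be 0, so both n3 = 0 and n9 = 0.
Check with D = 1 and A=1, B=0, C=1, E=0, F=0:
n1 = NOT E = NOT 0 = 1
n2 = F AND n1 = 0 AND 1 = 0
n3 = n2 XOR B = 0 XOR 0 = 0
n4 = n2 XOR n3 = 0 XOR 0 = 0
n5 = n4 XOR C = 0 XOR 1 = 1
n6 = D XOR n5 = 1 XOR 1 = 0
n7 = n6 OR A = 0 OR 1 = 1
n8 = n7 OR n5 = 1 OR 1 = 1
n9 = n5 XOR n8 = 1 XOR 1 = 0
n10 = n3 OR n9 = 0 OR 0 = 0
So n10 = 0.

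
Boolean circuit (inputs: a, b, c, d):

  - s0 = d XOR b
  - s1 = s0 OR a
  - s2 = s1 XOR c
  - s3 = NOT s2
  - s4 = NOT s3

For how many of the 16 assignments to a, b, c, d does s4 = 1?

s4 = NOT s3 must be 1, so s3 = 0.
s3 = NOT s2 must be 0, so s2 = 1.
Enumerating the 16 input combinations, 8 give s4 = 1 and 8 give s4 = 0.

8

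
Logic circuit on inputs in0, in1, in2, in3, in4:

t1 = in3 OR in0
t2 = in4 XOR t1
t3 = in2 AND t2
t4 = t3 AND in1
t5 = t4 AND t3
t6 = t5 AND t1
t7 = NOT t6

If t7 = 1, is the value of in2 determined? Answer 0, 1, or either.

Both values of in2 occur among assignments with t7 = 1:
  in2=0: in0=0, in1=0, in2=0, in3=0, in4=0
  in2=1: in0=0, in1=0, in2=1, in3=0, in4=0

either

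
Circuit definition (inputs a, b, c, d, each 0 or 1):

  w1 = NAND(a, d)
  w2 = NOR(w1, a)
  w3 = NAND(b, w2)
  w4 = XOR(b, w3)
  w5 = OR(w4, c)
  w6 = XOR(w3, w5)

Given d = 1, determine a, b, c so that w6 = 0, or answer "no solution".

w6 = XOR(w3, w5) must be 0, so w3 and w5 are equal.
Check with d = 1 and a=1, b=0, c=1:
w1 = NAND(a, d) = NAND(1, 1) = 0
w2 = NOR(w1, a) = NOR(0, 1) = 0
w3 = NAND(b, w2) = NAND(0, 0) = 1
w4 = XOR(b, w3) = XOR(0, 1) = 1
w5 = OR(w4, c) = OR(1, 1) = 1
w6 = XOR(w3, w5) = XOR(1, 1) = 0
So w6 = 0.

a=1, b=0, c=1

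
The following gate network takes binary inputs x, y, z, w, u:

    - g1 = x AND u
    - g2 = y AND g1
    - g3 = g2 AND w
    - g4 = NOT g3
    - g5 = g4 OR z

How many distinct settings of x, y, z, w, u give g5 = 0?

1

g5 = g4 OR z must be 0, so both g4 = 0 and z = 0.
Satisfying assignments:
  x=1, y=1, z=0, w=1, u=1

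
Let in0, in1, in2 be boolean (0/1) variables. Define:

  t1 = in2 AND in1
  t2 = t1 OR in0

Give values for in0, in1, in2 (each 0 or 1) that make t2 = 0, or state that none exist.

in0=0, in1=1, in2=0

t2 = t1 OR in0 must be 0, so both t1 = 0 and in0 = 0.
Check with in0=0, in1=1, in2=0:
t1 = in2 AND in1 = 0 AND 1 = 0
t2 = t1 OR in0 = 0 OR 0 = 0
So t2 = 0 as required.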